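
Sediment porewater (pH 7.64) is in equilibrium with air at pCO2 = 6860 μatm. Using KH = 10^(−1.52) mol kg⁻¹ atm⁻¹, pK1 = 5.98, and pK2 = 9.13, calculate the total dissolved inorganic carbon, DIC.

DIC = 9.98 mmol/kg

[CO2*] = KH · pCO2 = 10^(−1.52) × 6860×10^-6 = 2.072×10^-4 mol/kg
α₀ = 1/(1 + K1/[H⁺] + K1K2/[H⁺]²) = 1/(1 + 10^+1.66 + 10^+0.17) = 0.02075
DIC = [CO2*]/α₀ = 2.072×10^-4 / 0.02075 = 9.98 mmol/kg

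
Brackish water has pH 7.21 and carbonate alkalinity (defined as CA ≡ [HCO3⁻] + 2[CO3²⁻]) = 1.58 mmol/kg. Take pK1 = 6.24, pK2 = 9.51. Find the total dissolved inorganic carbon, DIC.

CA = [HCO3⁻] + 2[CO3²⁻] = (α₁ + 2α₂)·DIC
At pH 7.21: [H⁺]/K1 = 10^-0.97 = 0.10715, K2/[H⁺] = 10^-2.30 = 0.0050119
α₁ = 1/(1 + 0.10715 + 0.0050119) = 1/1.1122 = 0.8991; α₂ = α₁·K2/[H⁺] = 0.004506
α₁ + 2α₂ = 0.9082
DIC = CA / (α₁ + 2α₂) = 1.58 / 0.9082 = 1.74 mmol/kg

DIC = 1.74 mmol/kg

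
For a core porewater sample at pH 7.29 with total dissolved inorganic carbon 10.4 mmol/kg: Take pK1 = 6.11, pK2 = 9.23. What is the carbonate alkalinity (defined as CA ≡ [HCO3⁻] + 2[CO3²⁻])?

CA = [HCO3⁻] + 2[CO3²⁻] = (α₁ + 2α₂)·DIC
At pH 7.29: [H⁺]/K1 = 10^-1.18 = 0.066069, K2/[H⁺] = 10^-1.94 = 0.011482
α₁ = 1/(1 + 0.066069 + 0.011482) = 1/1.0776 = 0.9280; α₂ = α₁·K2/[H⁺] = 0.01066
α₁ + 2α₂ = 0.9493
CA = 0.9493 × 10.4 = 9.87 mmol/kg

CA = 9.87 mmol/kg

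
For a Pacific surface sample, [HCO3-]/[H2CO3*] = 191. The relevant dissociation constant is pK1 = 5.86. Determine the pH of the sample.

From K1 = [H⁺][HCO3-]/[H2CO3*]:  pH = pK1 + log₁₀([HCO3-]/[H2CO3*])
log₁₀(191) = +2.281
pH = 5.86 + (+2.281) = 8.14

pH = 8.14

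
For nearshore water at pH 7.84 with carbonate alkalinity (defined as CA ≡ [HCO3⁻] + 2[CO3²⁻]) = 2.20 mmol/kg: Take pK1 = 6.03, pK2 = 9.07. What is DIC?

DIC = 2.11 mmol/kg

CA = [HCO3⁻] + 2[CO3²⁻] = (α₁ + 2α₂)·DIC
At pH 7.84: [H⁺]/K1 = 10^-1.81 = 0.015488, K2/[H⁺] = 10^-1.23 = 0.058884
α₁ = 1/(1 + 0.015488 + 0.058884) = 1/1.0744 = 0.9308; α₂ = α₁·K2/[H⁺] = 0.05481
α₁ + 2α₂ = 1.0404
DIC = CA / (α₁ + 2α₂) = 2.20 / 1.0404 = 2.11 mmol/kg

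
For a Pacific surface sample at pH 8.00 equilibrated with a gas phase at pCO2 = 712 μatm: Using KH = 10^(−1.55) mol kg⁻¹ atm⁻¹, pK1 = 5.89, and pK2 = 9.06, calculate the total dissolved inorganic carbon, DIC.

[CO2*] = KH · pCO2 = 10^(−1.55) × 712×10^-6 = 2.007×10^-5 mol/kg
α₀ = 1/(1 + K1/[H⁺] + K1K2/[H⁺]²) = 1/(1 + 10^+2.11 + 10^+1.05) = 0.007090
DIC = [CO2*]/α₀ = 2.007×10^-5 / 0.007090 = 2.83 mmol/kg

DIC = 2.83 mmol/kg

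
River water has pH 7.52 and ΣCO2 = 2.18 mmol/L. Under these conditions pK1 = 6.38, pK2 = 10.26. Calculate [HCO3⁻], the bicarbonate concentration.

[HCO3⁻] = 2.03 mmol/L

α₁ = 1 / (1 + [H⁺]/K1 + K2/[H⁺]) = 1 / (1 + 10^-1.14 + 10^-2.74)
   = 1 / (1 + 0.072444 + 0.0018197) = 1/1.0743 = 0.9309
[HCO3⁻] = α₁ × DIC = 0.9309 × 2.18 = 2.03 mmol/L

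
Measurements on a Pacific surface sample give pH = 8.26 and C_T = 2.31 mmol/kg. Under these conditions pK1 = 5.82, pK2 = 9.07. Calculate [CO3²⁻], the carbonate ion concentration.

[CO3²⁻] = 0.309 mmol/kg

α₂ = 1 / (1 + [H⁺]/K2 + [H⁺]²/(K1K2)) = 1 / (1 + 10^+0.81 + 10^-1.63)
   = 1 / (1 + 6.4565 + 0.023442) = 1/7.4800 = 0.1337
[CO3²⁻] = α₂ × DIC = 0.1337 × 2.31 = 0.309 mmol/kg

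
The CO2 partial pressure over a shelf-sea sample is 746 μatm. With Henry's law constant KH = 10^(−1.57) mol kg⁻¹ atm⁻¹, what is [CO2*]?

[CO2*] = 20.1 μmol/kg

KH = 10^(−1.57) = 2.692×10^-2 mol kg⁻¹ atm⁻¹
[CO2*] = KH · pCO2 = 2.692×10^-2 × 746×10^-6 atm = 2.01×10^-5 mol/kg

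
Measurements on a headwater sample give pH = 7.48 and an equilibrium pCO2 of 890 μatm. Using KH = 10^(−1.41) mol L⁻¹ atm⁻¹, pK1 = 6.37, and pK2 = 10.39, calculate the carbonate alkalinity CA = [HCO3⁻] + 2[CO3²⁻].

[CO2*] = KH · pCO2 = 10^(−1.41) × 890×10^-6 = 3.463×10^-5 mol/L
α₀ = 1/(1 + K1/[H⁺] + K1K2/[H⁺]²) = 1/(1 + 10^+1.11 + 10^-1.80) = 0.07195
DIC = [CO2*]/α₀ = 3.463×10^-5 / 0.07195 = 0.4812 mmol/L
CA = (α₁ + 2α₂)·DIC = (0.9269 + 2×0.001140) × 0.4812 = 0.447 mmol/L

CA = 0.447 mmol/L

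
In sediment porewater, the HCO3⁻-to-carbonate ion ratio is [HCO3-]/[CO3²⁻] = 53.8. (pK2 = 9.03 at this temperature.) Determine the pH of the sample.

pH = 7.30

From K2 = [H⁺][CO3²⁻]/[HCO3-]:  pH = pK2 − log₁₀([HCO3-]/[CO3²⁻])
log₁₀(53.8) = +1.731
pH = 9.03 − (+1.731) = 7.30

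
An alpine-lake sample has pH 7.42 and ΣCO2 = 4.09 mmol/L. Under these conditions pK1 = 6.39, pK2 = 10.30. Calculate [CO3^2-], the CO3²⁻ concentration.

[CO3²⁻] = 4.93 μmol/L

α₂ = 1 / (1 + [H⁺]/K2 + [H⁺]²/(K1K2)) = 1 / (1 + 10^+2.88 + 10^+1.85)
   = 1 / (1 + 758.58 + 70.795) = 1/830.37 = 0.001204
[CO3²⁻] = α₂ × DIC = 0.001204 × 4.09 = 0.00493 mmol/L = 4.93 μmol/L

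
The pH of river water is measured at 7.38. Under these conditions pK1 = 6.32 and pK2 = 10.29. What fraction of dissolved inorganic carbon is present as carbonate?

α₂ = 0.00113

α₂ = 1 / (1 + [H⁺]/K2 + [H⁺]²/(K1K2)) = 1 / (1 + 10^+2.91 + 10^+1.85)
   = 1 / (1 + 812.83 + 70.795) = 1/884.63 = 0.001130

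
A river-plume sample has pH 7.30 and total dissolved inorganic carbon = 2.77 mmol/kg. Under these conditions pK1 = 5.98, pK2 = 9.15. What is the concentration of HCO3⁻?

α₁ = 1 / (1 + [H⁺]/K1 + K2/[H⁺]) = 1 / (1 + 10^-1.32 + 10^-1.85)
   = 1 / (1 + 0.047863 + 0.014125) = 1/1.0620 = 0.9416
[HCO3⁻] = α₁ × DIC = 0.9416 × 2.77 = 2.61 mmol/kg

[HCO3⁻] = 2.61 mmol/kg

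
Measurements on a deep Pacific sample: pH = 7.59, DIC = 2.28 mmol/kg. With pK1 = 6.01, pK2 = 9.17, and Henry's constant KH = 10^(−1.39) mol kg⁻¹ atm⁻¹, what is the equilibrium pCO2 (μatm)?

pCO2 = 1400 μatm

α₀ = 1 / (1 + K1/[H⁺] + K1K2/[H⁺]²) = 1 / (1 + 10^+1.58 + 10^+0.00)
   = 1 / (1 + 38.019 + 1.0000) = 1/40.019 = 0.02499
[CO2*] = α₀ × DIC = 0.02499 × 2.28 = 0.05697 mmol/kg
pCO2 = [CO2*]/KH = 5.697×10^-5 / 4.074×10^-2 = 1400 μatm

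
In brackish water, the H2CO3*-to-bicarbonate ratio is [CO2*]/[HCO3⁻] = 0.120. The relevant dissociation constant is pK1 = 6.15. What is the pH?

From K1 = [H⁺][HCO3⁻]/[CO2*]:  pH = pK1 − log₁₀([CO2*]/[HCO3⁻])
log₁₀(0.120) = -0.921
pH = 6.15 − (-0.921) = 7.07

pH = 7.07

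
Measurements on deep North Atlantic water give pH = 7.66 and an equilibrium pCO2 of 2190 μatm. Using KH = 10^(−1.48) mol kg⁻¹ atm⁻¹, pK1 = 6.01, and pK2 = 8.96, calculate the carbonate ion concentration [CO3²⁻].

[CO3²⁻] = 0.162 mmol/kg

[CO2*] = KH · pCO2 = 10^(−1.48) × 2190×10^-6 = 7.252×10^-5 mol/kg
α₀ = 1/(1 + K1/[H⁺] + K1K2/[H⁺]²) = 1/(1 + 10^+1.65 + 10^+0.35) = 0.02087
DIC = [CO2*]/α₀ = 7.252×10^-5 / 0.02087 = 3.474 mmol/kg
[CO3²⁻] = α₂·DIC; α₂ = 0.04673, so [CO3²⁻] = 0.04673 × 3.474 = 0.162 mmol/kg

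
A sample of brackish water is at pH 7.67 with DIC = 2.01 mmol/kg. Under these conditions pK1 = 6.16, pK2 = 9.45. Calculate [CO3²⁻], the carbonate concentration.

[CO3²⁻] = 0.0318 mmol/kg

α₂ = 1 / (1 + [H⁺]/K2 + [H⁺]²/(K1K2)) = 1 / (1 + 10^+1.78 + 10^+0.27)
   = 1 / (1 + 60.256 + 1.8621) = 1/63.118 = 0.01584
[CO3²⁻] = α₂ × DIC = 0.01584 × 2.01 = 0.0318 mmol/kg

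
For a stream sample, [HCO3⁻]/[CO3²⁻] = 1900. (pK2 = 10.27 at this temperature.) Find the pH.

From K2 = [H⁺][CO3²⁻]/[HCO3⁻]:  pH = pK2 − log₁₀([HCO3⁻]/[CO3²⁻])
log₁₀(1900) = +3.279
pH = 10.27 − (+3.279) = 6.99

pH = 6.99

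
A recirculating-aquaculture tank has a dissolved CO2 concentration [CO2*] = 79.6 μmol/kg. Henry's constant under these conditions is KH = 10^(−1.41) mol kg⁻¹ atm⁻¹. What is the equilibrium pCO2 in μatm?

pCO2 = 2050 μatm

KH = 10^(−1.41) = 3.890×10^-2 mol kg⁻¹ atm⁻¹
pCO2 = [CO2*]/KH = 79.6×10^-6 / 3.890×10^-2 = 2.05×10^-3 atm = 2050 μatm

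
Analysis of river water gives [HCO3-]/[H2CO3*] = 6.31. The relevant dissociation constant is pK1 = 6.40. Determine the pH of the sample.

From K1 = [H⁺][HCO3-]/[H2CO3*]:  pH = pK1 + log₁₀([HCO3-]/[H2CO3*])
log₁₀(6.31) = +0.800
pH = 6.40 + (+0.800) = 7.20

pH = 7.20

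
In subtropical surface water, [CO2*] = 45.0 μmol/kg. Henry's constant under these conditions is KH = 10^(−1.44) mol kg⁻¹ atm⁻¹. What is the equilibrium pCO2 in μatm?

KH = 10^(−1.44) = 3.631×10^-2 mol kg⁻¹ atm⁻¹
pCO2 = [CO2*]/KH = 45.0×10^-6 / 3.631×10^-2 = 1.24×10^-3 atm = 1240 μatm

pCO2 = 1240 μatm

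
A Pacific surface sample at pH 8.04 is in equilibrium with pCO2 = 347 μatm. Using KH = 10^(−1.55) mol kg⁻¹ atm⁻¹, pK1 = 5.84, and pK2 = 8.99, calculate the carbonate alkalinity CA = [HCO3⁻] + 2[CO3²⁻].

CA = 1.90 mmol/kg

[CO2*] = KH · pCO2 = 10^(−1.55) × 347×10^-6 = 9.780×10^-6 mol/kg
α₀ = 1/(1 + K1/[H⁺] + K1K2/[H⁺]²) = 1/(1 + 10^+2.20 + 10^+1.25) = 0.005641
DIC = [CO2*]/α₀ = 9.780×10^-6 / 0.005641 = 1.734 mmol/kg
CA = (α₁ + 2α₂)·DIC = (0.8940 + 2×0.1003) × 1.734 = 1.90 mmol/kg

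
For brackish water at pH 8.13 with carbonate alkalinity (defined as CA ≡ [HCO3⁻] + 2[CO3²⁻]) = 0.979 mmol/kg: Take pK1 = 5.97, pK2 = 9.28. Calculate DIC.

DIC = 0.924 mmol/kg

CA = [HCO3⁻] + 2[CO3²⁻] = (α₁ + 2α₂)·DIC
At pH 8.13: [H⁺]/K1 = 10^-2.16 = 0.0069183, K2/[H⁺] = 10^-1.15 = 0.070795
α₁ = 1/(1 + 0.0069183 + 0.070795) = 1/1.0777 = 0.9279; α₂ = α₁·K2/[H⁺] = 0.06569
α₁ + 2α₂ = 1.0593
DIC = CA / (α₁ + 2α₂) = 0.979 / 1.0593 = 0.924 mmol/kg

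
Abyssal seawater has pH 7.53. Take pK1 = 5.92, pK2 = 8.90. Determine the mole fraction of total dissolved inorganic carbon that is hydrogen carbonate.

α₁ = 0.937

α₁ = 1 / (1 + [H⁺]/K1 + K2/[H⁺]) = 1 / (1 + 10^-1.61 + 10^-1.37)
   = 1 / (1 + 0.024547 + 0.042658) = 1/1.0672 = 0.9370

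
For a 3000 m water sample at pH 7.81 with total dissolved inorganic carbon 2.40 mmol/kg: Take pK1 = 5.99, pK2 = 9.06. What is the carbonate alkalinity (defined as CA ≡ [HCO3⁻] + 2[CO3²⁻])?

CA = [HCO3⁻] + 2[CO3²⁻] = (α₁ + 2α₂)·DIC
At pH 7.81: [H⁺]/K1 = 10^-1.82 = 0.015136, K2/[H⁺] = 10^-1.25 = 0.056234
α₁ = 1/(1 + 0.015136 + 0.056234) = 1/1.0714 = 0.9334; α₂ = α₁·K2/[H⁺] = 0.05249
α₁ + 2α₂ = 1.0384
CA = 1.0384 × 2.40 = 2.49 mmol/kg

CA = 2.49 mmol/kg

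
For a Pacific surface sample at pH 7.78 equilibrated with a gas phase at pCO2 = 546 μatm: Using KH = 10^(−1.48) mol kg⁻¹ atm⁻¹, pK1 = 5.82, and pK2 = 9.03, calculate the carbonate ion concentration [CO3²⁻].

[CO2*] = KH · pCO2 = 10^(−1.48) × 546×10^-6 = 1.808×10^-5 mol/kg
α₀ = 1/(1 + K1/[H⁺] + K1K2/[H⁺]²) = 1/(1 + 10^+1.96 + 10^+0.71) = 0.01027
DIC = [CO2*]/α₀ = 1.808×10^-5 / 0.01027 = 1.760 mmol/kg
[CO3²⁻] = α₂·DIC; α₂ = 0.05269, so [CO3²⁻] = 0.05269 × 1.760 = 0.0927 mmol/kg

[CO3²⁻] = 0.0927 mmol/kg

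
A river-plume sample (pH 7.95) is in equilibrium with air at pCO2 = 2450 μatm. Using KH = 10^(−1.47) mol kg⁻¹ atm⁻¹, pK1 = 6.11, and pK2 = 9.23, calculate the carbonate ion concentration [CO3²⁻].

[CO2*] = KH · pCO2 = 10^(−1.47) × 2450×10^-6 = 8.302×10^-5 mol/kg
α₀ = 1/(1 + K1/[H⁺] + K1K2/[H⁺]²) = 1/(1 + 10^+1.84 + 10^+0.56) = 0.01355
DIC = [CO2*]/α₀ = 8.302×10^-5 / 0.01355 = 6.128 mmol/kg
[CO3²⁻] = α₂·DIC; α₂ = 0.04919, so [CO3²⁻] = 0.04919 × 6.128 = 0.301 mmol/kg

[CO3²⁻] = 0.301 mmol/kg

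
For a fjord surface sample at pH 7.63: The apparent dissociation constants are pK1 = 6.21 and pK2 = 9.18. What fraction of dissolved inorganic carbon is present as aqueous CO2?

α₀ = 0.0357

α₀ = 1 / (1 + K1/[H⁺] + K1K2/[H⁺]²) = 1 / (1 + 10^+1.42 + 10^-0.13)
   = 1 / (1 + 26.303 + 0.74131) = 1/28.044 = 0.03566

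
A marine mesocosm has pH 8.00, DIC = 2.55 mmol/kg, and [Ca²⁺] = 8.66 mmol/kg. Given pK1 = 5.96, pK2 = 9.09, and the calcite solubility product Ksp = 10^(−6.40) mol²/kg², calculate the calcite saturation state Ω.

Ω = 4.13

α₂ = 1 / (1 + [H⁺]/K2 + [H⁺]²/(K1K2)) = 1 / (1 + 10^+1.09 + 10^-0.95)
   = 1 / (1 + 12.303 + 0.11220) = 1/13.415 = 0.07454
[CO3²⁻] = α₂ × DIC = 0.07454 × 2.55 = 0.1901 mmol/kg
Ksp = 10^(−6.40) = 3.981×10^-7
Ω = [Ca²⁺][CO3²⁻]/Ksp = (8.66×10^-3)(1.901×10^-4) / 3.981×10^-7 = 4.13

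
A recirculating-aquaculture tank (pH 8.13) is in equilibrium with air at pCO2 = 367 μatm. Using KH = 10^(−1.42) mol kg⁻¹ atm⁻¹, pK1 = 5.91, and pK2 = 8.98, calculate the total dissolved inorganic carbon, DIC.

[CO2*] = KH · pCO2 = 10^(−1.42) × 367×10^-6 = 1.395×10^-5 mol/kg
α₀ = 1/(1 + K1/[H⁺] + K1K2/[H⁺]²) = 1/(1 + 10^+2.22 + 10^+1.37) = 0.005252
DIC = [CO2*]/α₀ = 1.395×10^-5 / 0.005252 = 2.66 mmol/kg

DIC = 2.66 mmol/kg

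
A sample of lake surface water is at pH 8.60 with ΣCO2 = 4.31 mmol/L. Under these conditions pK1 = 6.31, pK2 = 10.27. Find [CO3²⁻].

α₂ = 1 / (1 + [H⁺]/K2 + [H⁺]²/(K1K2)) = 1 / (1 + 10^+1.67 + 10^-0.62)
   = 1 / (1 + 46.774 + 0.23988) = 1/48.013 = 0.02083
[CO3²⁻] = α₂ × DIC = 0.02083 × 4.31 = 0.0898 mmol/L

[CO3²⁻] = 0.0898 mmol/L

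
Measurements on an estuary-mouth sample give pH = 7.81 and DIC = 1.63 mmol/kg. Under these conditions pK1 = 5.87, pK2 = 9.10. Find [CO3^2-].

α₂ = 1 / (1 + [H⁺]/K2 + [H⁺]²/(K1K2)) = 1 / (1 + 10^+1.29 + 10^-0.65)
   = 1 / (1 + 19.498 + 0.22387) = 1/20.722 = 0.04826
[CO3²⁻] = α₂ × DIC = 0.04826 × 1.63 = 0.0787 mmol/kg

[CO3²⁻] = 0.0787 mmol/kg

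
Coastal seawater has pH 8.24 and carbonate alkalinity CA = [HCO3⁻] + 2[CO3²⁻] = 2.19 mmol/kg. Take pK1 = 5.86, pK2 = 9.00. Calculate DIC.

DIC = 1.91 mmol/kg

CA = [HCO3⁻] + 2[CO3²⁻] = (α₁ + 2α₂)·DIC
At pH 8.24: [H⁺]/K1 = 10^-2.38 = 0.0041687, K2/[H⁺] = 10^-0.76 = 0.17378
α₁ = 1/(1 + 0.0041687 + 0.17378) = 1/1.1779 = 0.8489; α₂ = α₁·K2/[H⁺] = 0.1475
α₁ + 2α₂ = 1.1440
DIC = CA / (α₁ + 2α₂) = 2.19 / 1.1440 = 1.91 mmol/kg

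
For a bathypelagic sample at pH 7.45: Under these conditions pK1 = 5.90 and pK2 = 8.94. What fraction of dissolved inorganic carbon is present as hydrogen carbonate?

α₁ = 1 / (1 + [H⁺]/K1 + K2/[H⁺]) = 1 / (1 + 10^-1.55 + 10^-1.49)
   = 1 / (1 + 0.028184 + 0.032359) = 1/1.0605 = 0.9429

α₁ = 0.943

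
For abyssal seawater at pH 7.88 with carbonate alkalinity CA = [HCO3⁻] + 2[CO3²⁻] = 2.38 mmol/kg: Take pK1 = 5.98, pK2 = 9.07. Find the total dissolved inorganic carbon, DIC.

DIC = 2.27 mmol/kg

CA = [HCO3⁻] + 2[CO3²⁻] = (α₁ + 2α₂)·DIC
At pH 7.88: [H⁺]/K1 = 10^-1.90 = 0.012589, K2/[H⁺] = 10^-1.19 = 0.064565
α₁ = 1/(1 + 0.012589 + 0.064565) = 1/1.0772 = 0.9284; α₂ = α₁·K2/[H⁺] = 0.05994
α₁ + 2α₂ = 1.0483
DIC = CA / (α₁ + 2α₂) = 2.38 / 1.0483 = 2.27 mmol/kg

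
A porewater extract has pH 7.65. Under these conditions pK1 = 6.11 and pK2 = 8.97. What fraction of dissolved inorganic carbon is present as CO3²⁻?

α₂ = 0.0445

α₂ = 1 / (1 + [H⁺]/K2 + [H⁺]²/(K1K2)) = 1 / (1 + 10^+1.32 + 10^-0.22)
   = 1 / (1 + 20.893 + 0.60256) = 1/22.496 = 0.04445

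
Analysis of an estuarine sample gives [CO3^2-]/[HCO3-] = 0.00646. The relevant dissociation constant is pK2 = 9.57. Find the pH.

From K2 = [H⁺][CO3^2-]/[HCO3-]:  pH = pK2 + log₁₀([CO3^2-]/[HCO3-])
log₁₀(0.00646) = -2.190
pH = 9.57 + (-2.190) = 7.38

pH = 7.38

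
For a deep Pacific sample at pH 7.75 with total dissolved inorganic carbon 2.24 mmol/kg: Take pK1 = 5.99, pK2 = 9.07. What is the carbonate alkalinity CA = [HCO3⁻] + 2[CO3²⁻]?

CA = [HCO3⁻] + 2[CO3²⁻] = (α₁ + 2α₂)·DIC
At pH 7.75: [H⁺]/K1 = 10^-1.76 = 0.017378, K2/[H⁺] = 10^-1.32 = 0.047863
α₁ = 1/(1 + 0.017378 + 0.047863) = 1/1.0652 = 0.9388; α₂ = α₁·K2/[H⁺] = 0.04493
α₁ + 2α₂ = 1.0286
CA = 1.0286 × 2.24 = 2.30 mmol/kg

CA = 2.30 mmol/kg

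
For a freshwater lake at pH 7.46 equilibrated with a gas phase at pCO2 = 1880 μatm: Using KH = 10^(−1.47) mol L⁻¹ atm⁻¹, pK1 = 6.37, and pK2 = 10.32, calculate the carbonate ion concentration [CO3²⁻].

[CO2*] = KH · pCO2 = 10^(−1.47) × 1880×10^-6 = 6.370×10^-5 mol/L
α₀ = 1/(1 + K1/[H⁺] + K1K2/[H⁺]²) = 1/(1 + 10^+1.09 + 10^-1.77) = 0.07508
DIC = [CO2*]/α₀ = 6.370×10^-5 / 0.07508 = 0.8485 mmol/L
[CO3²⁻] = α₂·DIC; α₂ = 0.001275, so [CO3²⁻] = 0.001275 × 0.8485 = 0.00108 mmol/L = 1.08 μmol/L

[CO3²⁻] = 1.08 μmol/L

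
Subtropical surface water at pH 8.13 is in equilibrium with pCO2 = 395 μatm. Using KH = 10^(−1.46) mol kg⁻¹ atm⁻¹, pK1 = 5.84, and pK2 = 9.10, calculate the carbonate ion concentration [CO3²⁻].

[CO3²⁻] = 0.286 mmol/kg

[CO2*] = KH · pCO2 = 10^(−1.46) × 395×10^-6 = 1.370×10^-5 mol/kg
α₀ = 1/(1 + K1/[H⁺] + K1K2/[H⁺]²) = 1/(1 + 10^+2.29 + 10^+1.32) = 0.004611
DIC = [CO2*]/α₀ = 1.370×10^-5 / 0.004611 = 2.970 mmol/kg
[CO3²⁻] = α₂·DIC; α₂ = 0.09634, so [CO3²⁻] = 0.09634 × 2.970 = 0.286 mmol/kg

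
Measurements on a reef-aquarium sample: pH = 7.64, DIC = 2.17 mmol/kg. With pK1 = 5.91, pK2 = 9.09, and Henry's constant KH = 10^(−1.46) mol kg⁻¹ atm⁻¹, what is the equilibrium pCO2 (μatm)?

α₀ = 1 / (1 + K1/[H⁺] + K1K2/[H⁺]²) = 1 / (1 + 10^+1.73 + 10^+0.28)
   = 1 / (1 + 53.703 + 1.9055) = 1/56.609 = 0.01767
[CO2*] = α₀ × DIC = 0.01767 × 2.17 = 0.03833 mmol/kg
pCO2 = [CO2*]/KH = 3.833×10^-5 / 3.467×10^-2 = 1110 μatm

pCO2 = 1110 μatm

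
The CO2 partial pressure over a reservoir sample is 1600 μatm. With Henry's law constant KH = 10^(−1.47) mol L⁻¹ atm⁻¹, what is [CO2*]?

[CO2*] = 54.2 μmol/L

KH = 10^(−1.47) = 3.388×10^-2 mol L⁻¹ atm⁻¹
[CO2*] = KH · pCO2 = 3.388×10^-2 × 1600×10^-6 atm = 5.42×10^-5 mol/L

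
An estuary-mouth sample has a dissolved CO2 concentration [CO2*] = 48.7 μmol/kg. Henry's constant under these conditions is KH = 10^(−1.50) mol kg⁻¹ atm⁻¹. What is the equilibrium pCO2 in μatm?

KH = 10^(−1.50) = 3.162×10^-2 mol kg⁻¹ atm⁻¹
pCO2 = [CO2*]/KH = 48.7×10^-6 / 3.162×10^-2 = 1.54×10^-3 atm = 1540 μatm

pCO2 = 1540 μatm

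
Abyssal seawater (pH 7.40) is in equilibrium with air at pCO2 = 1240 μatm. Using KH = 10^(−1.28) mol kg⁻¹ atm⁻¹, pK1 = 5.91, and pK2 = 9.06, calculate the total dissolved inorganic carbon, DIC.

[CO2*] = KH · pCO2 = 10^(−1.28) × 1240×10^-6 = 6.508×10^-5 mol/kg
α₀ = 1/(1 + K1/[H⁺] + K1K2/[H⁺]²) = 1/(1 + 10^+1.49 + 10^-0.17) = 0.03069
DIC = [CO2*]/α₀ = 6.508×10^-5 / 0.03069 = 2.12 mmol/kg

DIC = 2.12 mmol/kg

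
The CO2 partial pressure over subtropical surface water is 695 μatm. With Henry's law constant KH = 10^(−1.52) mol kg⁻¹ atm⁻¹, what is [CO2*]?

KH = 10^(−1.52) = 3.020×10^-2 mol kg⁻¹ atm⁻¹
[CO2*] = KH · pCO2 = 3.020×10^-2 × 695×10^-6 atm = 2.10×10^-5 mol/kg

[CO2*] = 21.0 μmol/kg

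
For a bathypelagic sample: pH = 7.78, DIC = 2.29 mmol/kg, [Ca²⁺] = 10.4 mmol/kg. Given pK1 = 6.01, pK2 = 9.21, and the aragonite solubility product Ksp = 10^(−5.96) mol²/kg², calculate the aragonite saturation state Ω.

α₂ = 1 / (1 + [H⁺]/K2 + [H⁺]²/(K1K2)) = 1 / (1 + 10^+1.43 + 10^-0.34)
   = 1 / (1 + 26.915 + 0.45709) = 1/28.372 = 0.03525
[CO3²⁻] = α₂ × DIC = 0.03525 × 2.29 = 0.08071 mmol/kg
Ksp = 10^(−5.96) = 1.096×10^-6
Ω = [Ca²⁺][CO3²⁻]/Ksp = (10.4×10^-3)(8.071×10^-5) / 1.096×10^-6 = 0.766

Ω = 0.766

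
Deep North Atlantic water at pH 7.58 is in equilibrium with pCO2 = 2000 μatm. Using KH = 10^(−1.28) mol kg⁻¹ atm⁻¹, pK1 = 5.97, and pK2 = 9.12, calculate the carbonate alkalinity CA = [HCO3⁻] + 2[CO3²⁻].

CA = 4.52 mmol/kg

[CO2*] = KH · pCO2 = 10^(−1.28) × 2000×10^-6 = 1.050×10^-4 mol/kg
α₀ = 1/(1 + K1/[H⁺] + K1K2/[H⁺]²) = 1/(1 + 10^+1.61 + 10^+0.07) = 0.02330
DIC = [CO2*]/α₀ = 1.050×10^-4 / 0.02330 = 4.504 mmol/kg
CA = (α₁ + 2α₂)·DIC = (0.9493 + 2×0.02738) × 4.504 = 4.52 mmol/kg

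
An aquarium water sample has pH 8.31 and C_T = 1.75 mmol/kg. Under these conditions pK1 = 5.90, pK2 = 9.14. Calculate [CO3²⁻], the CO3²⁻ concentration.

[CO3²⁻] = 0.225 mmol/kg

α₂ = 1 / (1 + [H⁺]/K2 + [H⁺]²/(K1K2)) = 1 / (1 + 10^+0.83 + 10^-1.58)
   = 1 / (1 + 6.7608 + 0.026303) = 1/7.7871 = 0.1284
[CO3²⁻] = α₂ × DIC = 0.1284 × 1.75 = 0.225 mmol/kg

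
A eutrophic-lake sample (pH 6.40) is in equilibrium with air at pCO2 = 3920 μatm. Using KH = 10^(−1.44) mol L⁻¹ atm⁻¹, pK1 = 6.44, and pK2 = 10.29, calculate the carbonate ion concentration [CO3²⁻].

[CO3²⁻] = 0.0167 μmol/L

[CO2*] = KH · pCO2 = 10^(−1.44) × 3920×10^-6 = 1.423×10^-4 mol/L
α₀ = 1/(1 + K1/[H⁺] + K1K2/[H⁺]²) = 1/(1 + 10^-0.04 + 10^-3.93) = 0.5230
DIC = [CO2*]/α₀ = 1.423×10^-4 / 0.5230 = 0.2721 mmol/L
[CO3²⁻] = α₂·DIC; α₂ = 6.144×10^-5, so [CO3²⁻] = 6.144×10^-5 × 0.2721 = 1.67×10^-5 mmol/L = 0.0167 μmol/L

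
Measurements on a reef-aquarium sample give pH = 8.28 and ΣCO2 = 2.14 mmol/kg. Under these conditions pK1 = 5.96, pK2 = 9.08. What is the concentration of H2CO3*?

α₀ = 1 / (1 + K1/[H⁺] + K1K2/[H⁺]²) = 1 / (1 + 10^+2.32 + 10^+1.52)
   = 1 / (1 + 208.93 + 33.113) = 1/243.04 = 0.004115
[CO2*] = α₀ × DIC = 0.004115 × 2.14 = 0.00881 mmol/kg = 8.81 μmol/kg

[CO2*] = 8.81 μmol/kg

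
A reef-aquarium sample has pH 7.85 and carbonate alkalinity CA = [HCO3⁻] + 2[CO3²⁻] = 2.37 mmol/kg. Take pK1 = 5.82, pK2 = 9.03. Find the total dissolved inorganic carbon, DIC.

DIC = 2.25 mmol/kg

CA = [HCO3⁻] + 2[CO3²⁻] = (α₁ + 2α₂)·DIC
At pH 7.85: [H⁺]/K1 = 10^-2.03 = 0.0093325, K2/[H⁺] = 10^-1.18 = 0.066069
α₁ = 1/(1 + 0.0093325 + 0.066069) = 1/1.0754 = 0.9299; α₂ = α₁·K2/[H⁺] = 0.06144
α₁ + 2α₂ = 1.0528
DIC = CA / (α₁ + 2α₂) = 2.37 / 1.0528 = 2.25 mmol/kg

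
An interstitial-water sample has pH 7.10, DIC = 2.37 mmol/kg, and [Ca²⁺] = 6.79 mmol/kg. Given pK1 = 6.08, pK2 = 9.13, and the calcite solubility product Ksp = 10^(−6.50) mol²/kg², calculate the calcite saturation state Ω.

α₂ = 1 / (1 + [H⁺]/K2 + [H⁺]²/(K1K2)) = 1 / (1 + 10^+2.03 + 10^+1.01)
   = 1 / (1 + 107.15 + 10.233) = 1/118.38 = 0.008447
[CO3²⁻] = α₂ × DIC = 0.008447 × 2.37 = 0.02002 mmol/kg
Ksp = 10^(−6.50) = 3.162×10^-7
Ω = [Ca²⁺][CO3²⁻]/Ksp = (6.79×10^-3)(2.002×10^-5) / 3.162×10^-7 = 0.430

Ω = 0.430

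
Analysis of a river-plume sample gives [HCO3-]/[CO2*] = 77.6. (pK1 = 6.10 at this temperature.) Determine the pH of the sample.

From K1 = [H⁺][HCO3-]/[CO2*]:  pH = pK1 + log₁₀([HCO3-]/[CO2*])
log₁₀(77.6) = +1.890
pH = 6.10 + (+1.890) = 7.99

pH = 7.99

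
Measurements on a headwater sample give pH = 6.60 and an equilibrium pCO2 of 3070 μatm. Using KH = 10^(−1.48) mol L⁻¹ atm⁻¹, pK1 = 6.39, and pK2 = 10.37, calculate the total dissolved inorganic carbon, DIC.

[CO2*] = KH · pCO2 = 10^(−1.48) × 3070×10^-6 = 1.017×10^-4 mol/L
α₀ = 1/(1 + K1/[H⁺] + K1K2/[H⁺]²) = 1/(1 + 10^+0.21 + 10^-3.56) = 0.3814
DIC = [CO2*]/α₀ = 1.017×10^-4 / 0.3814 = 0.267 mmol/L

DIC = 0.267 mmol/L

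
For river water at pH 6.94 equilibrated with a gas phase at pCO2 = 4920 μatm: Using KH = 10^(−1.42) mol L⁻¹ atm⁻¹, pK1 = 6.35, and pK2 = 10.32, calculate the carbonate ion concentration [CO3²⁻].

[CO3²⁻] = 0.303 μmol/L

[CO2*] = KH · pCO2 = 10^(−1.42) × 4920×10^-6 = 1.871×10^-4 mol/L
α₀ = 1/(1 + K1/[H⁺] + K1K2/[H⁺]²) = 1/(1 + 10^+0.59 + 10^-2.79) = 0.2044
DIC = [CO2*]/α₀ = 1.871×10^-4 / 0.2044 = 0.9151 mmol/L
[CO3²⁻] = α₂·DIC; α₂ = 0.0003315, so [CO3²⁻] = 0.0003315 × 0.9151 = 0.000303 mmol/L = 0.303 μmol/L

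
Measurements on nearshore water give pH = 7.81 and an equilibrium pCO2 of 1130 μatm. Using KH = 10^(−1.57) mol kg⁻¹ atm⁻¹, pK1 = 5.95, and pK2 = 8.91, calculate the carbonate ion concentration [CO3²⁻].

[CO3²⁻] = 0.175 mmol/kg

[CO2*] = KH · pCO2 = 10^(−1.57) × 1130×10^-6 = 3.041×10^-5 mol/kg
α₀ = 1/(1 + K1/[H⁺] + K1K2/[H⁺]²) = 1/(1 + 10^+1.86 + 10^+0.76) = 0.01263
DIC = [CO2*]/α₀ = 3.041×10^-5 / 0.01263 = 2.409 mmol/kg
[CO3²⁻] = α₂·DIC; α₂ = 0.07266, so [CO3²⁻] = 0.07266 × 2.409 = 0.175 mmol/kg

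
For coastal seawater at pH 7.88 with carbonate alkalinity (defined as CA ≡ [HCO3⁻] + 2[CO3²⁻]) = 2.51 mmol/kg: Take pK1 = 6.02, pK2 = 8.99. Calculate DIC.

CA = [HCO3⁻] + 2[CO3²⁻] = (α₁ + 2α₂)·DIC
At pH 7.88: [H⁺]/K1 = 10^-1.86 = 0.013804, K2/[H⁺] = 10^-1.11 = 0.077625
α₁ = 1/(1 + 0.013804 + 0.077625) = 1/1.0914 = 0.9162; α₂ = α₁·K2/[H⁺] = 0.07112
α₁ + 2α₂ = 1.0585
DIC = CA / (α₁ + 2α₂) = 2.51 / 1.0585 = 2.37 mmol/kg

DIC = 2.37 mmol/kg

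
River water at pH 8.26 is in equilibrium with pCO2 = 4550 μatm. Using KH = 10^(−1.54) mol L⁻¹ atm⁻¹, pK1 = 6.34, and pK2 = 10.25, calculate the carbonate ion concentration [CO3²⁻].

[CO3²⁻] = 0.112 mmol/L

[CO2*] = KH · pCO2 = 10^(−1.54) × 4550×10^-6 = 1.312×10^-4 mol/L
α₀ = 1/(1 + K1/[H⁺] + K1K2/[H⁺]²) = 1/(1 + 10^+1.92 + 10^-0.07) = 0.01176
DIC = [CO2*]/α₀ = 1.312×10^-4 / 0.01176 = 11.16 mmol/L
[CO3²⁻] = α₂·DIC; α₂ = 0.01001, so [CO3²⁻] = 0.01001 × 11.16 = 0.112 mmol/L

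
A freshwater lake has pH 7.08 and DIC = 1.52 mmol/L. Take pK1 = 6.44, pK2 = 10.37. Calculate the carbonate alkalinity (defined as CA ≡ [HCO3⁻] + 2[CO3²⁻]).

CA = 1.24 mmol/L

CA = [HCO3⁻] + 2[CO3²⁻] = (α₁ + 2α₂)·DIC
At pH 7.08: [H⁺]/K1 = 10^-0.64 = 0.22909, K2/[H⁺] = 10^-3.29 = 0.00051286
α₁ = 1/(1 + 0.22909 + 0.00051286) = 1/1.2296 = 0.8133; α₂ = α₁·K2/[H⁺] = 0.0004171
α₁ + 2α₂ = 0.8141
CA = 0.8141 × 1.52 = 1.24 mmol/L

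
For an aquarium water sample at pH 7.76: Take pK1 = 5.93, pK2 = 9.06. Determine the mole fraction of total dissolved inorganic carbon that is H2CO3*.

α₀ = 0.0139

α₀ = 1 / (1 + K1/[H⁺] + K1K2/[H⁺]²) = 1 / (1 + 10^+1.83 + 10^+0.53)
   = 1 / (1 + 67.608 + 3.3884) = 1/71.997 = 0.01389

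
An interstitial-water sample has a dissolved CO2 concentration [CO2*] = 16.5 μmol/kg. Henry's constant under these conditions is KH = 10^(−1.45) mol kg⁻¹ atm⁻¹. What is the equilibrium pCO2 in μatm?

pCO2 = 465 μatm

KH = 10^(−1.45) = 3.548×10^-2 mol kg⁻¹ atm⁻¹
pCO2 = [CO2*]/KH = 16.5×10^-6 / 3.548×10^-2 = 4.65×10^-4 atm = 465 μatm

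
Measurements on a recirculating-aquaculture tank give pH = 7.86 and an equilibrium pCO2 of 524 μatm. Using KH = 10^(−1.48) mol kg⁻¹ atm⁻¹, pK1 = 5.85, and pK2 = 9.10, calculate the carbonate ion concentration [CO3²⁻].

[CO3²⁻] = 0.102 mmol/kg

[CO2*] = KH · pCO2 = 10^(−1.48) × 524×10^-6 = 1.735×10^-5 mol/kg
α₀ = 1/(1 + K1/[H⁺] + K1K2/[H⁺]²) = 1/(1 + 10^+2.01 + 10^+0.77) = 0.009156
DIC = [CO2*]/α₀ = 1.735×10^-5 / 0.009156 = 1.895 mmol/kg
[CO3²⁻] = α₂·DIC; α₂ = 0.05391, so [CO3²⁻] = 0.05391 × 1.895 = 0.102 mmol/kg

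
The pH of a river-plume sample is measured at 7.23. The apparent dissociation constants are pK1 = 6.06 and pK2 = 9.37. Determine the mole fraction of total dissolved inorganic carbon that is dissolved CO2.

α₀ = 1 / (1 + K1/[H⁺] + K1K2/[H⁺]²) = 1 / (1 + 10^+1.17 + 10^-0.97)
   = 1 / (1 + 14.791 + 0.10715) = 1/15.898 = 0.06290

α₀ = 0.0629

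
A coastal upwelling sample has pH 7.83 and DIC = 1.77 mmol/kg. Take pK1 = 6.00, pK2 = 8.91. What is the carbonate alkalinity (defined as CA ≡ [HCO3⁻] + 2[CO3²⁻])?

CA = 1.88 mmol/kg

CA = [HCO3⁻] + 2[CO3²⁻] = (α₁ + 2α₂)·DIC
At pH 7.83: [H⁺]/K1 = 10^-1.83 = 0.014791, K2/[H⁺] = 10^-1.08 = 0.083176
α₁ = 1/(1 + 0.014791 + 0.083176) = 1/1.0980 = 0.9108; α₂ = α₁·K2/[H⁺] = 0.07575
α₁ + 2α₂ = 1.0623
CA = 1.0623 × 1.77 = 1.88 mmol/kg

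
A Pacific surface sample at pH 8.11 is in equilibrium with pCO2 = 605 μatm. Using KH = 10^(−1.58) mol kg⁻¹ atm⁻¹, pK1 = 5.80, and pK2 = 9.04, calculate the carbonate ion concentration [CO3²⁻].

[CO2*] = KH · pCO2 = 10^(−1.58) × 605×10^-6 = 1.591×10^-5 mol/kg
α₀ = 1/(1 + K1/[H⁺] + K1K2/[H⁺]²) = 1/(1 + 10^+2.31 + 10^+1.38) = 0.004364
DIC = [CO2*]/α₀ = 1.591×10^-5 / 0.004364 = 3.647 mmol/kg
[CO3²⁻] = α₂·DIC; α₂ = 0.1047, so [CO3²⁻] = 0.1047 × 3.647 = 0.382 mmol/kg

[CO3²⁻] = 0.382 mmol/kg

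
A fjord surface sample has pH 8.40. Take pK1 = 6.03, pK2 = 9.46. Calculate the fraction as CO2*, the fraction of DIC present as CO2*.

α₀ = 0.00391

α₀ = 1 / (1 + K1/[H⁺] + K1K2/[H⁺]²) = 1 / (1 + 10^+2.37 + 10^+1.31)
   = 1 / (1 + 234.42 + 20.417) = 1/255.84 = 0.003909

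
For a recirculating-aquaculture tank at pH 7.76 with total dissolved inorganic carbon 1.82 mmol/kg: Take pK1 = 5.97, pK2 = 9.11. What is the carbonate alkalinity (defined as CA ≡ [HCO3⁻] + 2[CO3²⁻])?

CA = [HCO3⁻] + 2[CO3²⁻] = (α₁ + 2α₂)·DIC
At pH 7.76: [H⁺]/K1 = 10^-1.79 = 0.016218, K2/[H⁺] = 10^-1.35 = 0.044668
α₁ = 1/(1 + 0.016218 + 0.044668) = 1/1.0609 = 0.9426; α₂ = α₁·K2/[H⁺] = 0.04210
α₁ + 2α₂ = 1.0268
CA = 1.0268 × 1.82 = 1.87 mmol/kg

CA = 1.87 mmol/kg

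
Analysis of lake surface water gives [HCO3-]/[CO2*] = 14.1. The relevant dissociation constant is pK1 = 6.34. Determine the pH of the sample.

From K1 = [H⁺][HCO3-]/[CO2*]:  pH = pK1 + log₁₀([HCO3-]/[CO2*])
log₁₀(14.1) = +1.149
pH = 6.34 + (+1.149) = 7.49

pH = 7.49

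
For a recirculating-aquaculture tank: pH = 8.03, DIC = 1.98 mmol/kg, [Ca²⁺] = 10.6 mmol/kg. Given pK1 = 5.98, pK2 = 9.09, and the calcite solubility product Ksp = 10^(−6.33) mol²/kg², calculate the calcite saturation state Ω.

α₂ = 1 / (1 + [H⁺]/K2 + [H⁺]²/(K1K2)) = 1 / (1 + 10^+1.06 + 10^-0.99)
   = 1 / (1 + 11.482 + 0.10233) = 1/12.584 = 0.07947
[CO3²⁻] = α₂ × DIC = 0.07947 × 1.98 = 0.1573 mmol/kg
Ksp = 10^(−6.33) = 4.677×10^-7
Ω = [Ca²⁺][CO3²⁻]/Ksp = (10.6×10^-3)(1.573×10^-4) / 4.677×10^-7 = 3.57

Ω = 3.57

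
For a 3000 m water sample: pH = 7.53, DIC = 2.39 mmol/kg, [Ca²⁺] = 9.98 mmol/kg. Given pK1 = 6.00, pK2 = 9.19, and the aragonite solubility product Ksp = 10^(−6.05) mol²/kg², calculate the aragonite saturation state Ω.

Ω = 0.557

α₂ = 1 / (1 + [H⁺]/K2 + [H⁺]²/(K1K2)) = 1 / (1 + 10^+1.66 + 10^+0.13)
   = 1 / (1 + 45.709 + 1.3490) = 1/48.058 = 0.02081
[CO3²⁻] = α₂ × DIC = 0.02081 × 2.39 = 0.04973 mmol/kg
Ksp = 10^(−6.05) = 8.913×10^-7
Ω = [Ca²⁺][CO3²⁻]/Ksp = (9.98×10^-3)(4.973×10^-5) / 8.913×10^-7 = 0.557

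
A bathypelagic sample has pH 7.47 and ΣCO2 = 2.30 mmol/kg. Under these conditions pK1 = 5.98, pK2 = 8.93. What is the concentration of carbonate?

α₂ = 1 / (1 + [H⁺]/K2 + [H⁺]²/(K1K2)) = 1 / (1 + 10^+1.46 + 10^-0.03)
   = 1 / (1 + 28.840 + 0.93325) = 1/30.774 = 0.03250
[CO3²⁻] = α₂ × DIC = 0.03250 × 2.30 = 0.0747 mmol/kg

[CO3²⁻] = 0.0747 mmol/kg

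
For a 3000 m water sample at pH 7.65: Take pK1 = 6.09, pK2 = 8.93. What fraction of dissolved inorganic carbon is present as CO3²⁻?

α₂ = 0.0486

α₂ = 1 / (1 + [H⁺]/K2 + [H⁺]²/(K1K2)) = 1 / (1 + 10^+1.28 + 10^-0.28)
   = 1 / (1 + 19.055 + 0.52481) = 1/20.579 = 0.04859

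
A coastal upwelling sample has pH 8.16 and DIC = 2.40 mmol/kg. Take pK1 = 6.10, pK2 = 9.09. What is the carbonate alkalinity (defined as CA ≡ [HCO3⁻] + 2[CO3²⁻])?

CA = [HCO3⁻] + 2[CO3²⁻] = (α₁ + 2α₂)·DIC
At pH 8.16: [H⁺]/K1 = 10^-2.06 = 0.0087096, K2/[H⁺] = 10^-0.93 = 0.11749
α₁ = 1/(1 + 0.0087096 + 0.11749) = 1/1.1262 = 0.8879; α₂ = α₁·K2/[H⁺] = 0.1043
α₁ + 2α₂ = 1.0966
CA = 1.0966 × 2.40 = 2.63 mmol/kg

CA = 2.63 mmol/kg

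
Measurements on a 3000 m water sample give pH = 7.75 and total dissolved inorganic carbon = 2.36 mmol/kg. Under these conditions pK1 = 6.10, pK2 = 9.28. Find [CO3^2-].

[CO3²⁻] = 0.0662 mmol/kg

α₂ = 1 / (1 + [H⁺]/K2 + [H⁺]²/(K1K2)) = 1 / (1 + 10^+1.53 + 10^-0.12)
   = 1 / (1 + 33.884 + 0.75858) = 1/35.643 = 0.02806
[CO3²⁻] = α₂ × DIC = 0.02806 × 2.36 = 0.0662 mmol/kg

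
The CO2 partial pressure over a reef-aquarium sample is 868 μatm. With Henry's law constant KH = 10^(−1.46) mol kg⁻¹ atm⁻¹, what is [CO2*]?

[CO2*] = 30.1 μmol/kg

KH = 10^(−1.46) = 3.467×10^-2 mol kg⁻¹ atm⁻¹
[CO2*] = KH · pCO2 = 3.467×10^-2 × 868×10^-6 atm = 3.01×10^-5 mol/kg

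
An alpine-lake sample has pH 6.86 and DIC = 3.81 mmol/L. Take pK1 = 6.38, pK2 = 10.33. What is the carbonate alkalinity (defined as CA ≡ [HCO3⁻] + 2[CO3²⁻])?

CA = [HCO3⁻] + 2[CO3²⁻] = (α₁ + 2α₂)·DIC
At pH 6.86: [H⁺]/K1 = 10^-0.48 = 0.33113, K2/[H⁺] = 10^-3.47 = 0.00033884
α₁ = 1/(1 + 0.33113 + 0.00033884) = 1/1.3315 = 0.7510; α₂ = α₁·K2/[H⁺] = 0.0002545
α₁ + 2α₂ = 0.7516
CA = 0.7516 × 3.81 = 2.86 mmol/L

CA = 2.86 mmol/L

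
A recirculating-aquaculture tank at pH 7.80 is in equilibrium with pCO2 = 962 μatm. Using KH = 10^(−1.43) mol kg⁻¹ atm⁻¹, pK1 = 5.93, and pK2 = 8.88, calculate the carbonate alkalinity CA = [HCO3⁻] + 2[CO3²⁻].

[CO2*] = KH · pCO2 = 10^(−1.43) × 962×10^-6 = 3.574×10^-5 mol/kg
α₀ = 1/(1 + K1/[H⁺] + K1K2/[H⁺]²) = 1/(1 + 10^+1.87 + 10^+0.79) = 0.01230
DIC = [CO2*]/α₀ = 3.574×10^-5 / 0.01230 = 2.906 mmol/kg
CA = (α₁ + 2α₂)·DIC = (0.9119 + 2×0.07584) × 2.906 = 3.09 mmol/kg

CA = 3.09 mmol/kg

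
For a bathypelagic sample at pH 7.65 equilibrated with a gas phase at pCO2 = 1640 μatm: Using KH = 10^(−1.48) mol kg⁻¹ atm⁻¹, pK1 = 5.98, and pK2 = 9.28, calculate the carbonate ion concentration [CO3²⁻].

[CO2*] = KH · pCO2 = 10^(−1.48) × 1640×10^-6 = 5.431×10^-5 mol/kg
α₀ = 1/(1 + K1/[H⁺] + K1K2/[H⁺]²) = 1/(1 + 10^+1.67 + 10^+0.04) = 0.02046
DIC = [CO2*]/α₀ = 5.431×10^-5 / 0.02046 = 2.654 mmol/kg
[CO3²⁻] = α₂·DIC; α₂ = 0.02244, so [CO3²⁻] = 0.02244 × 2.654 = 0.0595 mmol/kg

[CO3²⁻] = 0.0595 mmol/kg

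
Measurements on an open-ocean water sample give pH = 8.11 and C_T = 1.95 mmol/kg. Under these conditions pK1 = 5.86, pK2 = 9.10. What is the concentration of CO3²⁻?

[CO3²⁻] = 0.180 mmol/kg

α₂ = 1 / (1 + [H⁺]/K2 + [H⁺]²/(K1K2)) = 1 / (1 + 10^+0.99 + 10^-1.26)
   = 1 / (1 + 9.7724 + 0.054954) = 1/10.827 = 0.09236
[CO3²⁻] = α₂ × DIC = 0.09236 × 1.95 = 0.180 mmol/kg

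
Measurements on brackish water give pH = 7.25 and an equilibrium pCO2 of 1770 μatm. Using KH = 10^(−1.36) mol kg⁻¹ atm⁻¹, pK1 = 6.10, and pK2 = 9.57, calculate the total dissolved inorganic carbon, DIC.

[CO2*] = KH · pCO2 = 10^(−1.36) × 1770×10^-6 = 7.726×10^-5 mol/kg
α₀ = 1/(1 + K1/[H⁺] + K1K2/[H⁺]²) = 1/(1 + 10^+1.15 + 10^-1.17) = 0.06582
DIC = [CO2*]/α₀ = 7.726×10^-5 / 0.06582 = 1.17 mmol/kg

DIC = 1.17 mmol/kg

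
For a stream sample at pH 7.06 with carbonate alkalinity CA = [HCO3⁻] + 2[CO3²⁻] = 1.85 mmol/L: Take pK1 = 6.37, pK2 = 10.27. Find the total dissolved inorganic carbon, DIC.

CA = [HCO3⁻] + 2[CO3²⁻] = (α₁ + 2α₂)·DIC
At pH 7.06: [H⁺]/K1 = 10^-0.69 = 0.20417, K2/[H⁺] = 10^-3.21 = 0.00061660
α₁ = 1/(1 + 0.20417 + 0.00061660) = 1/1.2048 = 0.8300; α₂ = α₁·K2/[H⁺] = 0.0005118
α₁ + 2α₂ = 0.8310
DIC = CA / (α₁ + 2α₂) = 1.85 / 0.8310 = 2.23 mmol/L

DIC = 2.23 mmol/L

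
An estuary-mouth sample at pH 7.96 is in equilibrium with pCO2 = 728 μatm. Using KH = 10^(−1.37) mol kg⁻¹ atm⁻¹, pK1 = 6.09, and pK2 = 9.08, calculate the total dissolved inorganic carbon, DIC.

DIC = 2.51 mmol/kg

[CO2*] = KH · pCO2 = 10^(−1.37) × 728×10^-6 = 3.105×10^-5 mol/kg
α₀ = 1/(1 + K1/[H⁺] + K1K2/[H⁺]²) = 1/(1 + 10^+1.87 + 10^+0.75) = 0.01238
DIC = [CO2*]/α₀ = 3.105×10^-5 / 0.01238 = 2.51 mmol/kg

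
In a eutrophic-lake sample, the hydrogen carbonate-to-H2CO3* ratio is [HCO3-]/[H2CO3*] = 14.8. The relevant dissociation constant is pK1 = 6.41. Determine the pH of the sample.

From K1 = [H⁺][HCO3-]/[H2CO3*]:  pH = pK1 + log₁₀([HCO3-]/[H2CO3*])
log₁₀(14.8) = +1.170
pH = 6.41 + (+1.170) = 7.58

pH = 7.58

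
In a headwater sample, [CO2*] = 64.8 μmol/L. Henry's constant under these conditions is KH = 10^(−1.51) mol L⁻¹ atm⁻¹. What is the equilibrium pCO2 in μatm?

pCO2 = 2100 μatm

KH = 10^(−1.51) = 3.090×10^-2 mol L⁻¹ atm⁻¹
pCO2 = [CO2*]/KH = 64.8×10^-6 / 3.090×10^-2 = 2.10×10^-3 atm = 2100 μatm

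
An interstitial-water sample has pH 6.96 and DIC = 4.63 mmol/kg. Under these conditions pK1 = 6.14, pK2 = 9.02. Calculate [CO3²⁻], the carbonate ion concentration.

[CO3²⁻] = 0.0348 mmol/kg

α₂ = 1 / (1 + [H⁺]/K2 + [H⁺]²/(K1K2)) = 1 / (1 + 10^+2.06 + 10^+1.24)
   = 1 / (1 + 114.82 + 17.378) = 1/133.19 = 0.007508
[CO3²⁻] = α₂ × DIC = 0.007508 × 4.63 = 0.0348 mmol/kg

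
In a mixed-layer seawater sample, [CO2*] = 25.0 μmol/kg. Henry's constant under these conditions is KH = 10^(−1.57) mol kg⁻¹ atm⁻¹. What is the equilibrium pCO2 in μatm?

KH = 10^(−1.57) = 2.692×10^-2 mol kg⁻¹ atm⁻¹
pCO2 = [CO2*]/KH = 25.0×10^-6 / 2.692×10^-2 = 9.29×10^-4 atm = 929 μatm

pCO2 = 929 μatm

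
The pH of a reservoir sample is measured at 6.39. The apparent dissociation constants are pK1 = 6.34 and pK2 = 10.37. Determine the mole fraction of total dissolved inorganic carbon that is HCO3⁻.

α₁ = 0.529

α₁ = 1 / (1 + [H⁺]/K1 + K2/[H⁺]) = 1 / (1 + 10^-0.05 + 10^-3.98)
   = 1 / (1 + 0.89125 + 0.00010471) = 1/1.8914 = 0.5287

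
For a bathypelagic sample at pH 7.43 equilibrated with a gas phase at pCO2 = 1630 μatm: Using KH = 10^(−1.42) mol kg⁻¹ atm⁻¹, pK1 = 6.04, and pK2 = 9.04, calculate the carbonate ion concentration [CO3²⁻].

[CO3²⁻] = 0.0373 mmol/kg

[CO2*] = KH · pCO2 = 10^(−1.42) × 1630×10^-6 = 6.197×10^-5 mol/kg
α₀ = 1/(1 + K1/[H⁺] + K1K2/[H⁺]²) = 1/(1 + 10^+1.39 + 10^-0.22) = 0.03824
DIC = [CO2*]/α₀ = 6.197×10^-5 / 0.03824 = 1.621 mmol/kg
[CO3²⁻] = α₂·DIC; α₂ = 0.02304, so [CO3²⁻] = 0.02304 × 1.621 = 0.0373 mmol/kg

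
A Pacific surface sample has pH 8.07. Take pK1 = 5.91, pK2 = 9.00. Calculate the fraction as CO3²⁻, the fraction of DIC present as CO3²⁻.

α₂ = 0.104

α₂ = 1 / (1 + [H⁺]/K2 + [H⁺]²/(K1K2)) = 1 / (1 + 10^+0.93 + 10^-1.23)
   = 1 / (1 + 8.5114 + 0.058884) = 1/9.5703 = 0.1045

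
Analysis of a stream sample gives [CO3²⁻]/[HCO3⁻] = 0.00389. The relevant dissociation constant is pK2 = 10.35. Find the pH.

From K2 = [H⁺][CO3²⁻]/[HCO3⁻]:  pH = pK2 + log₁₀([CO3²⁻]/[HCO3⁻])
log₁₀(0.00389) = -2.410
pH = 10.35 + (-2.410) = 7.94

pH = 7.94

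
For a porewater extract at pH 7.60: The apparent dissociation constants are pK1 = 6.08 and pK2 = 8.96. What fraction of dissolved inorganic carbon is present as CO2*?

α₀ = 0.0281

α₀ = 1 / (1 + K1/[H⁺] + K1K2/[H⁺]²) = 1 / (1 + 10^+1.52 + 10^+0.16)
   = 1 / (1 + 33.113 + 1.4454) = 1/35.559 = 0.02812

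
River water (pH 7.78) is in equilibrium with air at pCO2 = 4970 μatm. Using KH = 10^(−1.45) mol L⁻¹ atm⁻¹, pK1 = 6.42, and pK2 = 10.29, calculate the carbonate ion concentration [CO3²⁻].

[CO3²⁻] = 12.5 μmol/L

[CO2*] = KH · pCO2 = 10^(−1.45) × 4970×10^-6 = 1.763×10^-4 mol/L
α₀ = 1/(1 + K1/[H⁺] + K1K2/[H⁺]²) = 1/(1 + 10^+1.36 + 10^-1.15) = 0.04170
DIC = [CO2*]/α₀ = 1.763×10^-4 / 0.04170 = 4.229 mmol/L
[CO3²⁻] = α₂·DIC; α₂ = 0.002952, so [CO3²⁻] = 0.002952 × 4.229 = 0.0125 mmol/L = 12.5 μmol/L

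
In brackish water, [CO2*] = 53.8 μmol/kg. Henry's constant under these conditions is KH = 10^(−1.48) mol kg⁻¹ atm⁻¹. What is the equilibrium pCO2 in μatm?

pCO2 = 1620 μatm

KH = 10^(−1.48) = 3.311×10^-2 mol kg⁻¹ atm⁻¹
pCO2 = [CO2*]/KH = 53.8×10^-6 / 3.311×10^-2 = 1.62×10^-3 atm = 1620 μatm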